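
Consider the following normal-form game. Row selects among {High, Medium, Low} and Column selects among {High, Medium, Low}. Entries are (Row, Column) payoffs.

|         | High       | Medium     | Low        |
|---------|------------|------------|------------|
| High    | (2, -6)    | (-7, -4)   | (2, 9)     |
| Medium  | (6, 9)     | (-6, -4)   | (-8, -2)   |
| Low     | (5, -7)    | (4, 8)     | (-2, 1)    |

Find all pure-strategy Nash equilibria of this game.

(High, Low), (Medium, High), and (Low, Medium)

A profile is a Nash equilibrium when each player is best-responding to the other.
Row's best responses — vs High: Medium (payoff 6); vs Medium: Low (payoff 4); vs Low: High (payoff 2).
Column's best responses — vs High: Low (payoff 9); vs Medium: High (payoff 9); vs Low: Medium (payoff 8).
Mutual best responses occur at (High, Low), (Medium, High), and (Low, Medium); at each, neither player gains by switching.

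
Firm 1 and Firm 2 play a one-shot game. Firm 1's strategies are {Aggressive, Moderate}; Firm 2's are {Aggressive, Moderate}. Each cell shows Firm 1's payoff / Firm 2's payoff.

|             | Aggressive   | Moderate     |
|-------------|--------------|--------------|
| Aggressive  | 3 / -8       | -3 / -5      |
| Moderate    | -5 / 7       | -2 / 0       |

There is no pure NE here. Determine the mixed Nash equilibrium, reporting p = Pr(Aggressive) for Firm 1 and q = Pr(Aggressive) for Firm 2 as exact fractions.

Each player's mixing probability is pinned down by making the *other* player indifferent.
Firm 2 indifferent between Aggressive and Moderate: p·(-8) + (1−p)·7 = p·(-5) + (1−p)·0 ⟹ 7 + (-15)p = 0 + (-5)p ⟹ p = 7/10.
Firm 1 indifferent between Aggressive and Moderate: q·3 + (1−q)·(-3) = q·(-5) + (1−q)·(-2) ⟹ (-3) + 6q = (-2) + (-3)q ⟹ q = 1/9.

p = 7/10, q = 1/9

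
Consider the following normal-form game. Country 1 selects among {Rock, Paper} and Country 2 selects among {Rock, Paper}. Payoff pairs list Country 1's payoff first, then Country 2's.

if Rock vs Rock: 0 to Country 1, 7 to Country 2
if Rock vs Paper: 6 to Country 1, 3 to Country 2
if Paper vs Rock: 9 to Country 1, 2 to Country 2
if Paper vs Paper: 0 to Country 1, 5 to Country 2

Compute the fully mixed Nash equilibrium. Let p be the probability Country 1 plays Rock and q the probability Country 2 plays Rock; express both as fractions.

Each player's mixing probability is pinned down by making the *other* player indifferent.
Country 2 indifferent between Rock and Paper: p·7 + (1−p)·2 = p·3 + (1−p)·5 ⟹ 2 + 5p = 5 + (-2)p ⟹ p = 3/7.
Country 1 indifferent between Rock and Paper: q·0 + (1−q)·6 = q·9 + (1−q)·0 ⟹ 6 + (-6)q = 0 + 9q ⟹ q = 2/5.

p = 3/7, q = 2/5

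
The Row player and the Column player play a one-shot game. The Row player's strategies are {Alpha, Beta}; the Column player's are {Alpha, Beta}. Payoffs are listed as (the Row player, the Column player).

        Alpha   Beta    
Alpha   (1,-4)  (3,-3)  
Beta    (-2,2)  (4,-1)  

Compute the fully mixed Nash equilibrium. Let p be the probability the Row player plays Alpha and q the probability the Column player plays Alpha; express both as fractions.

Each player's mixing probability is pinned down by making the *other* player indifferent.
The Column player indifferent between Alpha and Beta: p·(-4) + (1−p)·2 = p·(-3) + (1−p)·(-1) ⟹ 2 + (-6)p = (-1) + (-2)p ⟹ p = 3/4.
The Row player indifferent between Alpha and Beta: q·1 + (1−q)·3 = q·(-2) + (1−q)·4 ⟹ 3 + (-2)q = 4 + (-6)q ⟹ q = 1/4.

p = 3/4, q = 1/4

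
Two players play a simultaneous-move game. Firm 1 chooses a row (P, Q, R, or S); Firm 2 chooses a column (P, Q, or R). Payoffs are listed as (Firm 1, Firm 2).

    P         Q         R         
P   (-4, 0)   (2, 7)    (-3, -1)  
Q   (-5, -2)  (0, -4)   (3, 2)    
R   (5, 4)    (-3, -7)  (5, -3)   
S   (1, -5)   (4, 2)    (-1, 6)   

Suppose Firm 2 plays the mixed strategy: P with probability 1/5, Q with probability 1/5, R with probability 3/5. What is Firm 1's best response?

Compute Firm 1's expected payoff from each pure strategy against the given mix.
P: (1/5)·(-4) + (1/5)·2 + (3/5)·(-3) = -11/5
Q: (1/5)·(-5) + (1/5)·0 + (3/5)·3 = 4/5
R: (1/5)·5 + (1/5)·(-3) + (3/5)·5 = 17/5
S: (1/5)·1 + (1/5)·4 + (3/5)·(-1) = 2/5
Highest expected payoff is 17/5, from R.

R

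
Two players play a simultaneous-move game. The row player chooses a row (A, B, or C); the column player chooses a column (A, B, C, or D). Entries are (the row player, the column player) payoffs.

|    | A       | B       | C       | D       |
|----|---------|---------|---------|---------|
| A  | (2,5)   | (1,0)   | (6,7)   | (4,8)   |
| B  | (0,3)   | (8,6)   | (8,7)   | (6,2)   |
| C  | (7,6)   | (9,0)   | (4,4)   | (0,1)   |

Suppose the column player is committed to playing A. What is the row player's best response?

C

With the column player fixed at A, the row player's payoffs are: A → 2, B → 0, C → 7.
The maximum is 7, achieved by C.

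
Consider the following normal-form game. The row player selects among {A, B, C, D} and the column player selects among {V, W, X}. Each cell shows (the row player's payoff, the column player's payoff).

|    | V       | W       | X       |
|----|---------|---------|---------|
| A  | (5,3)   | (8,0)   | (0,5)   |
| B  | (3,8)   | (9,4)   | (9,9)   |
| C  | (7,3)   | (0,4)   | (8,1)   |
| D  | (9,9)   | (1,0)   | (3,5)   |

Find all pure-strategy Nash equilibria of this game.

Find each player's best response to every opponent strategy; NE are the intersections.
The row player's best responses — vs V: D (payoff 9); vs W: B (payoff 9); vs X: B (payoff 9).
The column player's best responses — vs A: X (payoff 5); vs B: X (payoff 9); vs C: W (payoff 4); vs D: V (payoff 9).
Mutual best responses occur at (B, X) and (D, V); at each, neither player gains by switching.

(B, X) and (D, V)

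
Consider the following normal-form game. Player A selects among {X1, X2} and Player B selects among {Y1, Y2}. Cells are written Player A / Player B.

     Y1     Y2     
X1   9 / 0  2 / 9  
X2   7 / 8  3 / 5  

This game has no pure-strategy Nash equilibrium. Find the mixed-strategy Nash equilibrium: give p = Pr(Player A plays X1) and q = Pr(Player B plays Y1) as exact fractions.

In a mixed NE each player is indifferent between their pure strategies, so the opponent's mix sets the indifference.
Player B indifferent between Y1 and Y2: p·0 + (1−p)·8 = p·9 + (1−p)·5 ⟹ 8 + (-8)p = 5 + 4p ⟹ p = 1/4.
Player A indifferent between X1 and X2: q·9 + (1−q)·2 = q·7 + (1−q)·3 ⟹ 2 + 7q = 3 + 4q ⟹ q = 1/3.

p = 1/4, q = 1/3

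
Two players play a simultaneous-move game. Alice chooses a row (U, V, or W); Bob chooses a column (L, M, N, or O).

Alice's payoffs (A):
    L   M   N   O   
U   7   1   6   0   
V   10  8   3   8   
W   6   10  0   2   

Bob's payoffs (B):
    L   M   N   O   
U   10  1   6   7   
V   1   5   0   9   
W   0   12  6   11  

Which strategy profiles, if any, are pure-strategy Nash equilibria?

(V, O) and (W, M)

A profile is a Nash equilibrium when each player is best-responding to the other.
Alice's best responses — vs L: V (payoff 10); vs M: W (payoff 10); vs N: U (payoff 6); vs O: V (payoff 8).
Bob's best responses — vs U: L (payoff 10); vs V: O (payoff 9); vs W: M (payoff 12).
Mutual best responses occur at (V, O) and (W, M); at each, neither player gains by switching.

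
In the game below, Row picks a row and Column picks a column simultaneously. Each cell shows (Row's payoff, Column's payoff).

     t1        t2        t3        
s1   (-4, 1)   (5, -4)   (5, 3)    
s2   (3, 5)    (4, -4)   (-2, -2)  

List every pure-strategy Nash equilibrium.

A profile is a Nash equilibrium when each player is best-responding to the other.
Row's best responses — vs t1: s2 (payoff 3); vs t2: s1 (payoff 5); vs t3: s1 (payoff 5).
Column's best responses — vs s1: t3 (payoff 3); vs s2: t1 (payoff 5).
Mutual best responses occur at (s1, t3) and (s2, t1); at each, neither player gains by switching.

(s1, t3) and (s2, t1)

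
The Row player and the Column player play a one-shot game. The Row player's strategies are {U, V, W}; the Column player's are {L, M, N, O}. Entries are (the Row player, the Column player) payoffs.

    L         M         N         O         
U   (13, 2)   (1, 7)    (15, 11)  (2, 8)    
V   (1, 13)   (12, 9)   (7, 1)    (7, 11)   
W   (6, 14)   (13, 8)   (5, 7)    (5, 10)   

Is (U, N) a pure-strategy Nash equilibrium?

Holding the Column player at N: the Row player gets 15 from U, versus 7 from V, 5 from W. No profitable deviation for the Row player.
Holding the Row player at U: the Column player gets 11 from N, versus 2 from L, 7 from M, 8 from O. No profitable deviation for the Column player either.

Yes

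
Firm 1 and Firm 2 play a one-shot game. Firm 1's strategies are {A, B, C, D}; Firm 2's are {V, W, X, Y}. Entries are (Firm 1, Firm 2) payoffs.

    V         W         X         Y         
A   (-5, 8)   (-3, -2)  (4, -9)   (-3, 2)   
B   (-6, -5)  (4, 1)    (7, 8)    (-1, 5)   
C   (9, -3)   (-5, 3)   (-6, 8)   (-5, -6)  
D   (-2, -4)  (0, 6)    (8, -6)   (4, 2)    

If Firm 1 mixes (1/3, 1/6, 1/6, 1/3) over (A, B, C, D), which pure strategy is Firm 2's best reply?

W

Compute Firm 2's expected payoff from each pure strategy against the given mix.
V: (1/3)·8 + (1/6)·(-5) + (1/6)·(-3) + (1/3)·(-4) = 0
W: (1/3)·(-2) + (1/6)·1 + (1/6)·3 + (1/3)·6 = 2
X: (1/3)·(-9) + (1/6)·8 + (1/6)·8 + (1/3)·(-6) = -7/3
Y: (1/3)·2 + (1/6)·5 + (1/6)·(-6) + (1/3)·2 = 7/6
Highest expected payoff is 2, from W.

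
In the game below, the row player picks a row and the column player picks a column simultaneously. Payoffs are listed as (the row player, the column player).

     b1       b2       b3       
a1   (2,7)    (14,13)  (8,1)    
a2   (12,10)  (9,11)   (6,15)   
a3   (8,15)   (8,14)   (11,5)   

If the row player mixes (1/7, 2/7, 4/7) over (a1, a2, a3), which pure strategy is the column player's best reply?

The column player's best reply maximizes expected payoff against the mix.
b1: (1/7)·7 + (2/7)·10 + (4/7)·15 = 87/7
b2: (1/7)·13 + (2/7)·11 + (4/7)·14 = 13
b3: (1/7)·1 + (2/7)·15 + (4/7)·5 = 51/7
Highest expected payoff is 13, from b2.

b2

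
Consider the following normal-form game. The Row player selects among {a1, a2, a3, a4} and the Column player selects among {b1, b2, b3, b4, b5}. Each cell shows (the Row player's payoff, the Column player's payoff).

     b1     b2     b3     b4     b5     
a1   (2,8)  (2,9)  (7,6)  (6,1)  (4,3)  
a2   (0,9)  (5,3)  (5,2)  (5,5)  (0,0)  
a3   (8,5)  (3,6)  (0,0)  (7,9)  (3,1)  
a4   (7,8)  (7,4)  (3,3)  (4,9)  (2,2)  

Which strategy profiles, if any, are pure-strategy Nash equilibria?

Find each player's best response to every opponent strategy; NE are the intersections.
The Row player's best responses — vs b1: a3 (payoff 8); vs b2: a4 (payoff 7); vs b3: a1 (payoff 7); vs b4: a3 (payoff 7); vs b5: a1 (payoff 4).
The Column player's best responses — vs a1: b2 (payoff 9); vs a2: b1 (payoff 9); vs a3: b4 (payoff 9); vs a4: b4 (payoff 9).
The only mutual best response is (a3, b4); neither player gains by switching there.

(a3, b4)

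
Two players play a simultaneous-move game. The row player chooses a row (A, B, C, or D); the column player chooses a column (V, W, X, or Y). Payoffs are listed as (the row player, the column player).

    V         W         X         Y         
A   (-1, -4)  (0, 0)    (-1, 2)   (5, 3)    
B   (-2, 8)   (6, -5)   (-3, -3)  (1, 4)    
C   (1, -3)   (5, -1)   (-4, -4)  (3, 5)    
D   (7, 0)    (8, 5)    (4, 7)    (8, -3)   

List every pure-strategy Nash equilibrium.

Find each player's best response to every opponent strategy; NE are the intersections.
The row player's best responses — vs V: D (payoff 7); vs W: D (payoff 8); vs X: D (payoff 4); vs Y: D (payoff 8).
The column player's best responses — vs A: Y (payoff 3); vs B: V (payoff 8); vs C: Y (payoff 5); vs D: X (payoff 7).
The only mutual best response is (D, X); neither player gains by switching there.

(D, X)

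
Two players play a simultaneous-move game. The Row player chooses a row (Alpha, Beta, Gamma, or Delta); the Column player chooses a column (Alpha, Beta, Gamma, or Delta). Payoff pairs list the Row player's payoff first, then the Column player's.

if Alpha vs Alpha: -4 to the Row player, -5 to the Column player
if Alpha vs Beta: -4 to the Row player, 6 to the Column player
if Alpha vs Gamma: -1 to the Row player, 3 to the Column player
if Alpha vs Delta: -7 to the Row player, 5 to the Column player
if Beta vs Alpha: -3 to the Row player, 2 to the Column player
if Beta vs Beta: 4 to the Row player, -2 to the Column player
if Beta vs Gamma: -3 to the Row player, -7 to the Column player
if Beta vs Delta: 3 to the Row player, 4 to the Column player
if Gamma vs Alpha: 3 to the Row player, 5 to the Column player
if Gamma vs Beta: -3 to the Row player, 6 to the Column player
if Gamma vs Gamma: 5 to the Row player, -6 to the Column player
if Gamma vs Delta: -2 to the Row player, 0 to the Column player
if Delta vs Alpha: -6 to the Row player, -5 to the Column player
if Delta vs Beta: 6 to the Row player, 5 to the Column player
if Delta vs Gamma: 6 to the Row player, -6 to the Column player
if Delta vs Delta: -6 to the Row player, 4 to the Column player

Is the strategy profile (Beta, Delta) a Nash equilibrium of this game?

Holding the Column player at Delta: the Row player gets 3 from Beta, versus -7 from Alpha, -2 from Gamma, -6 from Delta. No profitable deviation for the Row player.
Holding the Row player at Beta: the Column player gets 4 from Delta, versus 2 from Alpha, -2 from Beta, -7 from Gamma. No profitable deviation for the Column player either.

Yes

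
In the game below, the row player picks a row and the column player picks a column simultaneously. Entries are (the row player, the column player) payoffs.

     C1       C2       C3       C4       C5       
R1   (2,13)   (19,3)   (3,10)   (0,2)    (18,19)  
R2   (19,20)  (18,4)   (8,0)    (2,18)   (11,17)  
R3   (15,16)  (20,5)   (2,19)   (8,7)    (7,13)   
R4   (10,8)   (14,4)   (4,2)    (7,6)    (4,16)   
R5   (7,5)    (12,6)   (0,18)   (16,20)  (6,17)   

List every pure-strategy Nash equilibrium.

Check mutual best responses: a cell is a NE iff neither player can gain by unilaterally deviating.
The row player's best responses — vs C1: R2 (payoff 19); vs C2: R3 (payoff 20); vs C3: R2 (payoff 8); vs C4: R5 (payoff 16); vs C5: R1 (payoff 18).
The column player's best responses — vs R1: C5 (payoff 19); vs R2: C1 (payoff 20); vs R3: C3 (payoff 19); vs R4: C5 (payoff 16); vs R5: C4 (payoff 20).
Mutual best responses occur at (R1, C5), (R2, C1), and (R5, C4); at each, neither player gains by switching.

(R1, C5), (R2, C1), and (R5, C4)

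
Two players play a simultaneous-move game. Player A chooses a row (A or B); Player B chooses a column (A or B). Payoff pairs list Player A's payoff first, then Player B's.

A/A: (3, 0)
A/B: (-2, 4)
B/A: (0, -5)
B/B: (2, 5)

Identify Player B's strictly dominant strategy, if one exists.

A strategy is strictly dominant if it gives Player B a strictly higher payoff than every other strategy, against every choice by the opponent.
B strictly dominates: vs A: 4 > 0; vs B: 5 > -5.

B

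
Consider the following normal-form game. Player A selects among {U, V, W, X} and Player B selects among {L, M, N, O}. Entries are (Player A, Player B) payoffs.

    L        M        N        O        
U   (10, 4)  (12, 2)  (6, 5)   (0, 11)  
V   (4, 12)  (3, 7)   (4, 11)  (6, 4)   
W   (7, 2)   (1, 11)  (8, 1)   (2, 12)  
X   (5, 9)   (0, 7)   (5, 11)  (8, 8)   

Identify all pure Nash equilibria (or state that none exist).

Check mutual best responses: a cell is a NE iff neither player can gain by unilaterally deviating.
Player A's best responses — vs L: U (payoff 10); vs M: U (payoff 12); vs N: W (payoff 8); vs O: X (payoff 8).
Player B's best responses — vs U: O (payoff 11); vs V: L (payoff 12); vs W: O (payoff 12); vs X: N (payoff 11).
No cell has both players best-responding. For instance, Player A's best reply to N is W, but against W Player B prefers O over N.

No pure-strategy Nash equilibrium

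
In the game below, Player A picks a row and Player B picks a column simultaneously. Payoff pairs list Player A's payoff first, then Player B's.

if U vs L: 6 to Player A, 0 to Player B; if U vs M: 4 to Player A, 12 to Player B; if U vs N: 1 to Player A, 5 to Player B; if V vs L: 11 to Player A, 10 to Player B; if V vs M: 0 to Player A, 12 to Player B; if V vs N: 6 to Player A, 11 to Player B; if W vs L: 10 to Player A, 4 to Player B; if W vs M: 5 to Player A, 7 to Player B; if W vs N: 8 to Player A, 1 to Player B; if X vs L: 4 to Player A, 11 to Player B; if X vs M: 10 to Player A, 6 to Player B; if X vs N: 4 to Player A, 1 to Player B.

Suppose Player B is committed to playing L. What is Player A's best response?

V

With Player B fixed at L, Player A's payoffs are: U → 6, V → 11, W → 10, X → 4.
The maximum is 11, achieved by V.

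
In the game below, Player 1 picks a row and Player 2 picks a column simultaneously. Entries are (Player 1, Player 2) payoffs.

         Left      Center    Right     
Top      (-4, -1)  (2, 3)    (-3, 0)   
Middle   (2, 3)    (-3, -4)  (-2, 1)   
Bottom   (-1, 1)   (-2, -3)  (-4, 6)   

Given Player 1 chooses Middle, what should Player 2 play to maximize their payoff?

Left

With Player 1 fixed at Middle, Player 2's payoffs are: Left → 3, Center → -4, Right → 1.
The maximum is 3, achieved by Left.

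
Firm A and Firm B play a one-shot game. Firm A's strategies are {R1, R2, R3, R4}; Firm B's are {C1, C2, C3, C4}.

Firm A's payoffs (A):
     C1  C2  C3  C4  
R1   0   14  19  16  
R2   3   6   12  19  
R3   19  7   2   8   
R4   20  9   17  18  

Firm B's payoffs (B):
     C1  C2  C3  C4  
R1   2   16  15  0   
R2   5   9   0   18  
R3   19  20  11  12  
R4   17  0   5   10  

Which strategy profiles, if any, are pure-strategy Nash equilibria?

Find each player's best response to every opponent strategy; NE are the intersections.
Firm A's best responses — vs C1: R4 (payoff 20); vs C2: R1 (payoff 14); vs C3: R1 (payoff 19); vs C4: R2 (payoff 19).
Firm B's best responses — vs R1: C2 (payoff 16); vs R2: C4 (payoff 18); vs R3: C2 (payoff 20); vs R4: C1 (payoff 17).
Mutual best responses occur at (R1, C2), (R2, C4), and (R4, C1); at each, neither player gains by switching.

(R1, C2), (R2, C4), and (R4, C1)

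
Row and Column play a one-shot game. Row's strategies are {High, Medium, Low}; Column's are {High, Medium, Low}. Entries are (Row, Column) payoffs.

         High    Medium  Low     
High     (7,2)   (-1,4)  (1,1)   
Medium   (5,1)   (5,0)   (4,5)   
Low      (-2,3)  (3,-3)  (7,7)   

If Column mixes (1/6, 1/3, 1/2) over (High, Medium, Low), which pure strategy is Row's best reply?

Medium

Row's best reply maximizes expected payoff against the mix.
High: (1/6)·7 + (1/3)·(-1) + (1/2)·1 = 4/3
Medium: (1/6)·5 + (1/3)·5 + (1/2)·4 = 9/2
Low: (1/6)·(-2) + (1/3)·3 + (1/2)·7 = 25/6
Highest expected payoff is 9/2, from Medium.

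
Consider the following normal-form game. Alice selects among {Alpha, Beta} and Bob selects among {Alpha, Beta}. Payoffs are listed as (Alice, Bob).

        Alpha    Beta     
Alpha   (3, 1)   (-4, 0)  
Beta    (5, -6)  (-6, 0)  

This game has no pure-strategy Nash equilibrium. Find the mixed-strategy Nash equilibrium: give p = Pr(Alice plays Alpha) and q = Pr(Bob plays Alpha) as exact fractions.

Each player's mixing probability is pinned down by making the *other* player indifferent.
Bob indifferent between Alpha and Beta: p·1 + (1−p)·(-6) = p·0 + (1−p)·0 ⟹ (-6) + 7p = 0 + 0p ⟹ p = 6/7.
Alice indifferent between Alpha and Beta: q·3 + (1−q)·(-4) = q·5 + (1−q)·(-6) ⟹ (-4) + 7q = (-6) + 11q ⟹ q = 1/2.

p = 6/7, q = 1/2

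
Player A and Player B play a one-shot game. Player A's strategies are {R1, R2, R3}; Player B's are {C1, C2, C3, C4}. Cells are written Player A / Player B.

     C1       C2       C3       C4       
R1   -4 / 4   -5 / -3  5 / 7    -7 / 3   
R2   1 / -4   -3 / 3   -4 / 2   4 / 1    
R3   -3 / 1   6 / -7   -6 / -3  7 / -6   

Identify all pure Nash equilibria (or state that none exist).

A profile is a Nash equilibrium when each player is best-responding to the other.
Player A's best responses — vs C1: R2 (payoff 1); vs C2: R3 (payoff 6); vs C3: R1 (payoff 5); vs C4: R3 (payoff 7).
Player B's best responses — vs R1: C3 (payoff 7); vs R2: C2 (payoff 3); vs R3: C1 (payoff 1).
The only mutual best response is (R1, C3); neither player gains by switching there.

(R1, C3)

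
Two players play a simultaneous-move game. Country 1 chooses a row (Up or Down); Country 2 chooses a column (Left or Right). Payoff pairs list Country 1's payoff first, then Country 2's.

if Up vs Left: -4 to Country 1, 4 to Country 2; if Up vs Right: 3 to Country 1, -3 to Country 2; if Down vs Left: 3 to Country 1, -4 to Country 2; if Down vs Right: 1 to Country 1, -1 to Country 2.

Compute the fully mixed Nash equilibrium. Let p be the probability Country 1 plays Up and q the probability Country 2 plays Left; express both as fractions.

p = 3/10, q = 2/9

In a mixed NE each player is indifferent between their pure strategies, so the opponent's mix sets the indifference.
Country 2 indifferent between Left and Right: p·4 + (1−p)·(-4) = p·(-3) + (1−p)·(-1) ⟹ (-4) + 8p = (-1) + (-2)p ⟹ p = 3/10.
Country 1 indifferent between Up and Down: q·(-4) + (1−q)·3 = q·3 + (1−q)·1 ⟹ 3 + (-7)q = 1 + 2q ⟹ q = 2/9.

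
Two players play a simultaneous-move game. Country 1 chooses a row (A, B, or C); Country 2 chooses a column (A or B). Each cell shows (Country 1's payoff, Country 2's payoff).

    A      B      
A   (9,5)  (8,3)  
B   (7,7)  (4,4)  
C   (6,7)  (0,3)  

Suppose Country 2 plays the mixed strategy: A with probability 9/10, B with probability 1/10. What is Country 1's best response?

A

Country 1's best reply maximizes expected payoff against the mix.
A: (9/10)·9 + (1/10)·8 = 89/10
B: (9/10)·7 + (1/10)·4 = 67/10
C: (9/10)·6 + (1/10)·0 = 27/5
Highest expected payoff is 89/10, from A.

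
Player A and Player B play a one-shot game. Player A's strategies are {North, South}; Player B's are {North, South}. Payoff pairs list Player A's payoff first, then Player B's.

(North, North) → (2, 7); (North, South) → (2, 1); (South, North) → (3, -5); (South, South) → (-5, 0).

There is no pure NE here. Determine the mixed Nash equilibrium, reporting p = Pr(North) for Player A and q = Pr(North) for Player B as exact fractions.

In a mixed NE each player is indifferent between their pure strategies, so the opponent's mix sets the indifference.
Player B indifferent between North and South: p·7 + (1−p)·(-5) = p·1 + (1−p)·0 ⟹ (-5) + 12p = 0 + 1p ⟹ p = 5/11.
Player A indifferent between North and South: q·2 + (1−q)·2 = q·3 + (1−q)·(-5) ⟹ 2 + 0q = (-5) + 8q ⟹ q = 7/8.

p = 5/11, q = 7/8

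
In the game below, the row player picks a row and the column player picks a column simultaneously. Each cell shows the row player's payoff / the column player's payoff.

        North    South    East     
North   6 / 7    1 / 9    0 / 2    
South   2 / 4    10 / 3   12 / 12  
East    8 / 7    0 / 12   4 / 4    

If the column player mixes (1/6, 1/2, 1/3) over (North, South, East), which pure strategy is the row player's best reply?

South

The row player's best reply maximizes expected payoff against the mix.
North: (1/6)·6 + (1/2)·1 + (1/3)·0 = 3/2
South: (1/6)·2 + (1/2)·10 + (1/3)·12 = 28/3
East: (1/6)·8 + (1/2)·0 + (1/3)·4 = 8/3
Highest expected payoff is 28/3, from South.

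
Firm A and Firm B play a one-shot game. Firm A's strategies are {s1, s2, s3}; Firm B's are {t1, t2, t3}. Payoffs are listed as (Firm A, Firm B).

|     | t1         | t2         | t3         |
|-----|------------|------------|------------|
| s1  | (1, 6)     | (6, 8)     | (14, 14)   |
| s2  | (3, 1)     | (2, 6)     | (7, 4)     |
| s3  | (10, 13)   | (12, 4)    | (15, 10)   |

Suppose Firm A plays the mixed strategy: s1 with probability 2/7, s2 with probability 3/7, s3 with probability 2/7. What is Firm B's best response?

Firm B's best reply maximizes expected payoff against the mix.
t1: (2/7)·6 + (3/7)·1 + (2/7)·13 = 41/7
t2: (2/7)·8 + (3/7)·6 + (2/7)·4 = 6
t3: (2/7)·14 + (3/7)·4 + (2/7)·10 = 60/7
Highest expected payoff is 60/7, from t3.

t3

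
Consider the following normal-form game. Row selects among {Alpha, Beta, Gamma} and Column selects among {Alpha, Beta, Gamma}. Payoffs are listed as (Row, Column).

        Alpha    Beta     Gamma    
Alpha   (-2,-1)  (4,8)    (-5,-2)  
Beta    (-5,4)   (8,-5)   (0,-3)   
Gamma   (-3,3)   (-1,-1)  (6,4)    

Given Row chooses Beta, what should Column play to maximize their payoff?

Alpha

With Row fixed at Beta, Column's payoffs are: Alpha → 4, Beta → -5, Gamma → -3.
The maximum is 4, achieved by Alpha.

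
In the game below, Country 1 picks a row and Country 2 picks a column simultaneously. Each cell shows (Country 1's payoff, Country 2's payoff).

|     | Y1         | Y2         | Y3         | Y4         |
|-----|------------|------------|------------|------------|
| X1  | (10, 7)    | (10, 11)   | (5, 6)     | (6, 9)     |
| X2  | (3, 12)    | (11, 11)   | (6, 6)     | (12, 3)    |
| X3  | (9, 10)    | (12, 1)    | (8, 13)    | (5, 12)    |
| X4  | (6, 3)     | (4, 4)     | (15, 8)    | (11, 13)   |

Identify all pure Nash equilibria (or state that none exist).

No pure-strategy Nash equilibrium

Check mutual best responses: a cell is a NE iff neither player can gain by unilaterally deviating.
Country 1's best responses — vs Y1: X1 (payoff 10); vs Y2: X3 (payoff 12); vs Y3: X4 (payoff 15); vs Y4: X2 (payoff 12).
Country 2's best responses — vs X1: Y2 (payoff 11); vs X2: Y1 (payoff 12); vs X3: Y3 (payoff 13); vs X4: Y4 (payoff 13).
No cell has both players best-responding. For instance, Country 1's best reply to Y4 is X2, but against X2 Country 2 prefers Y1 over Y4.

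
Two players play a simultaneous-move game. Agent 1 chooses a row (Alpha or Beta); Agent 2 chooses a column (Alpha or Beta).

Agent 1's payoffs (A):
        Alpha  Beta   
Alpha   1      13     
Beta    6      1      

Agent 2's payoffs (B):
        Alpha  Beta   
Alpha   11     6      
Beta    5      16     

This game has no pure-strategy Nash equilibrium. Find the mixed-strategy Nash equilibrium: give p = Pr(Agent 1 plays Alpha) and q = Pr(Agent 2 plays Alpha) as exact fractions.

Each player's mixing probability is pinned down by making the *other* player indifferent.
Agent 2 indifferent between Alpha and Beta: p·11 + (1−p)·5 = p·6 + (1−p)·16 ⟹ 5 + 6p = 16 + (-10)p ⟹ p = 11/16.
Agent 1 indifferent between Alpha and Beta: q·1 + (1−q)·13 = q·6 + (1−q)·1 ⟹ 13 + (-12)q = 1 + 5q ⟹ q = 12/17.

p = 11/16, q = 12/17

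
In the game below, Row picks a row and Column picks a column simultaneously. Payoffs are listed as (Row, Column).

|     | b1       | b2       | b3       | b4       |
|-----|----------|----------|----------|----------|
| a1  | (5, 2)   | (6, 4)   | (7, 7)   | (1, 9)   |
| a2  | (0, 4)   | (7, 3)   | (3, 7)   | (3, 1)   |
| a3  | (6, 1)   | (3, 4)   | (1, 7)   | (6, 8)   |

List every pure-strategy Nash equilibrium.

(a3, b4)

Check mutual best responses: a cell is a NE iff neither player can gain by unilaterally deviating.
Row's best responses — vs b1: a3 (payoff 6); vs b2: a2 (payoff 7); vs b3: a1 (payoff 7); vs b4: a3 (payoff 6).
Column's best responses — vs a1: b4 (payoff 9); vs a2: b3 (payoff 7); vs a3: b4 (payoff 8).
The only mutual best response is (a3, b4); neither player gains by switching there.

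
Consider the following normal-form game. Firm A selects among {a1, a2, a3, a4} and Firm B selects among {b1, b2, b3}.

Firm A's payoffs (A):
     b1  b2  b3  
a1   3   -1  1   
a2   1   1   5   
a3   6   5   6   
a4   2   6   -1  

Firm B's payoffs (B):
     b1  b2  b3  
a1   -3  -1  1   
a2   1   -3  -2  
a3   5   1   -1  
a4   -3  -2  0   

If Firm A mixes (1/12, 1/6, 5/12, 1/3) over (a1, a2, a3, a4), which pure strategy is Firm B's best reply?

b1

Firm B's best reply maximizes expected payoff against the mix.
b1: (1/12)·(-3) + (1/6)·1 + (5/12)·5 + (1/3)·(-3) = 1
b2: (1/12)·(-1) + (1/6)·(-3) + (5/12)·1 + (1/3)·(-2) = -5/6
b3: (1/12)·1 + (1/6)·(-2) + (5/12)·(-1) + (1/3)·0 = -2/3
Highest expected payoff is 1, from b1.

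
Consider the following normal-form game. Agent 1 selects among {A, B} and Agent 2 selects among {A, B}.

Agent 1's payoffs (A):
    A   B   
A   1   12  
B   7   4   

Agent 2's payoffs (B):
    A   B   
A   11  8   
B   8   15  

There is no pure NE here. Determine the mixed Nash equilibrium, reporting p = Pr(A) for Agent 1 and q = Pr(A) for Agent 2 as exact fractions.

In a mixed NE each player is indifferent between their pure strategies, so the opponent's mix sets the indifference.
Agent 2 indifferent between A and B: p·11 + (1−p)·8 = p·8 + (1−p)·15 ⟹ 8 + 3p = 15 + (-7)p ⟹ p = 7/10.
Agent 1 indifferent between A and B: q·1 + (1−q)·12 = q·7 + (1−q)·4 ⟹ 12 + (-11)q = 4 + 3q ⟹ q = 4/7.

p = 7/10, q = 4/7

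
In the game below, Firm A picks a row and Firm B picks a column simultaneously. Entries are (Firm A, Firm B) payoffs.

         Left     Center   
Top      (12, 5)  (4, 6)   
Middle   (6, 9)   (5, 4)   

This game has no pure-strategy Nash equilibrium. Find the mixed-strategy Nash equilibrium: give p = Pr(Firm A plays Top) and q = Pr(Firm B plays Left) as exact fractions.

Each player's mixing probability is pinned down by making the *other* player indifferent.
Firm B indifferent between Left and Center: p·5 + (1−p)·9 = p·6 + (1−p)·4 ⟹ 9 + (-4)p = 4 + 2p ⟹ p = 5/6.
Firm A indifferent between Top and Middle: q·12 + (1−q)·4 = q·6 + (1−q)·5 ⟹ 4 + 8q = 5 + 1q ⟹ q = 1/7.

p = 5/6, q = 1/7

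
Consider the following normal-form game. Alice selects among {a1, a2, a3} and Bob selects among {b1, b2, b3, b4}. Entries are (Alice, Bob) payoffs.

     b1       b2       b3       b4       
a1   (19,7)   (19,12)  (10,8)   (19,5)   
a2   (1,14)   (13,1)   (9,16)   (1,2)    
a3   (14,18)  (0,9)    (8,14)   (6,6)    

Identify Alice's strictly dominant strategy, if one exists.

Check whether one of Alice's strategies beats all alternatives regardless of what the opponent does.
a1 strictly dominates: vs b1: 19 > each of {1, 14}; vs b2: 19 > each of {13, 0}; vs b3: 10 > each of {9, 8}; vs b4: 19 > each of {1, 6}.

a1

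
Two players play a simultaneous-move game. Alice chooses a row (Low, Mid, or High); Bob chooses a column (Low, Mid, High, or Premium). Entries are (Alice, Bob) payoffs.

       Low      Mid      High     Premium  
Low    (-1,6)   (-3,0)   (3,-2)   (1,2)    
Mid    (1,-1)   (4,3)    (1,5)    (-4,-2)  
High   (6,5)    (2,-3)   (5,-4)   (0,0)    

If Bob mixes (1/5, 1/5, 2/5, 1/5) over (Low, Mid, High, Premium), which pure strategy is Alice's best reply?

High

Alice's best reply maximizes expected payoff against the mix.
Low: (1/5)·(-1) + (1/5)·(-3) + (2/5)·3 + (1/5)·1 = 3/5
Mid: (1/5)·1 + (1/5)·4 + (2/5)·1 + (1/5)·(-4) = 3/5
High: (1/5)·6 + (1/5)·2 + (2/5)·5 + (1/5)·0 = 18/5
Highest expected payoff is 18/5, from High.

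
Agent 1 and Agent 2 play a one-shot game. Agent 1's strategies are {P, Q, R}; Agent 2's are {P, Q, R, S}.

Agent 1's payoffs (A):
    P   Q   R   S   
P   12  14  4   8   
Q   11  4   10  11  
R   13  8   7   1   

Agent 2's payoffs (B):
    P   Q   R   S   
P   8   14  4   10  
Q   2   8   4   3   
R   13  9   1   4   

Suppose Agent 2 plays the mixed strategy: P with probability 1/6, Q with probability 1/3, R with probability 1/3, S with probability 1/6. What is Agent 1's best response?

Compute Agent 1's expected payoff from each pure strategy against the given mix.
P: (1/6)·12 + (1/3)·14 + (1/3)·4 + (1/6)·8 = 28/3
Q: (1/6)·11 + (1/3)·4 + (1/3)·10 + (1/6)·11 = 25/3
R: (1/6)·13 + (1/3)·8 + (1/3)·7 + (1/6)·1 = 22/3
Highest expected payoff is 28/3, from P.

P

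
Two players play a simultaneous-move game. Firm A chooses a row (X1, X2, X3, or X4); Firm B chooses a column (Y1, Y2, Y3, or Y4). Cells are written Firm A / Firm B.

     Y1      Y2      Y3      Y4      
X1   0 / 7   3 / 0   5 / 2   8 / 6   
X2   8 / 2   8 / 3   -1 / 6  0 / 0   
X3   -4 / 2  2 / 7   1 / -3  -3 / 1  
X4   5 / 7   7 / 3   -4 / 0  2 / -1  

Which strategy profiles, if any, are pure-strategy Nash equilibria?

None

Check mutual best responses: a cell is a NE iff neither player can gain by unilaterally deviating.
Firm A's best responses — vs Y1: X2 (payoff 8); vs Y2: X2 (payoff 8); vs Y3: X1 (payoff 5); vs Y4: X1 (payoff 8).
Firm B's best responses — vs X1: Y1 (payoff 7); vs X2: Y3 (payoff 6); vs X3: Y2 (payoff 7); vs X4: Y1 (payoff 7).
No cell has both players best-responding. For instance, Firm A's best reply to Y3 is X1, but against X1 Firm B prefers Y1 over Y3.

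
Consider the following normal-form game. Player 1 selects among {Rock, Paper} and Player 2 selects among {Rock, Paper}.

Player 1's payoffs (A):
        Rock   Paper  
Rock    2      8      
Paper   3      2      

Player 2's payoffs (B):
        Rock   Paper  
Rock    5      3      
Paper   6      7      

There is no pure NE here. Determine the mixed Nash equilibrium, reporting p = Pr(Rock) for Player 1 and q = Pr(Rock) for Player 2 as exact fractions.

Each player's mixing probability is pinned down by making the *other* player indifferent.
Player 2 indifferent between Rock and Paper: p·5 + (1−p)·6 = p·3 + (1−p)·7 ⟹ 6 + (-1)p = 7 + (-4)p ⟹ p = 1/3.
Player 1 indifferent between Rock and Paper: q·2 + (1−q)·8 = q·3 + (1−q)·2 ⟹ 8 + (-6)q = 2 + 1q ⟹ q = 6/7.

p = 1/3, q = 6/7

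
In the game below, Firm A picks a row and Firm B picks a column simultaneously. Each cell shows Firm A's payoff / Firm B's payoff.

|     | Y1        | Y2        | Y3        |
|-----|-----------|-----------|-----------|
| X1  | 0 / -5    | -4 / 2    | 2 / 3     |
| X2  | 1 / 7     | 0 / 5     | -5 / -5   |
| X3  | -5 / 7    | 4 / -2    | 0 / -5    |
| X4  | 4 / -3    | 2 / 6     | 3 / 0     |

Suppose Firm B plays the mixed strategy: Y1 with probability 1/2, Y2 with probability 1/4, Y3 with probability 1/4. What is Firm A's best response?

Firm A's best reply maximizes expected payoff against the mix.
X1: (1/2)·0 + (1/4)·(-4) + (1/4)·2 = -1/2
X2: (1/2)·1 + (1/4)·0 + (1/4)·(-5) = -3/4
X3: (1/2)·(-5) + (1/4)·4 + (1/4)·0 = -3/2
X4: (1/2)·4 + (1/4)·2 + (1/4)·3 = 13/4
Highest expected payoff is 13/4, from X4.

X4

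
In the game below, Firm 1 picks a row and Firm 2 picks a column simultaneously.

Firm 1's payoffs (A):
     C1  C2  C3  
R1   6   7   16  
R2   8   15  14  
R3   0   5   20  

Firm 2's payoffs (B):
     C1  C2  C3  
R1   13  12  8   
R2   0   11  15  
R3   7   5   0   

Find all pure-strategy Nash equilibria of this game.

A profile is a Nash equilibrium when each player is best-responding to the other.
Firm 1's best responses — vs C1: R2 (payoff 8); vs C2: R2 (payoff 15); vs C3: R3 (payoff 20).
Firm 2's best responses — vs R1: C1 (payoff 13); vs R2: C3 (payoff 15); vs R3: C1 (payoff 7).
No cell has both players best-responding. For instance, Firm 1's best reply to C3 is R3, but against R3 Firm 2 prefers C1 over C3.

None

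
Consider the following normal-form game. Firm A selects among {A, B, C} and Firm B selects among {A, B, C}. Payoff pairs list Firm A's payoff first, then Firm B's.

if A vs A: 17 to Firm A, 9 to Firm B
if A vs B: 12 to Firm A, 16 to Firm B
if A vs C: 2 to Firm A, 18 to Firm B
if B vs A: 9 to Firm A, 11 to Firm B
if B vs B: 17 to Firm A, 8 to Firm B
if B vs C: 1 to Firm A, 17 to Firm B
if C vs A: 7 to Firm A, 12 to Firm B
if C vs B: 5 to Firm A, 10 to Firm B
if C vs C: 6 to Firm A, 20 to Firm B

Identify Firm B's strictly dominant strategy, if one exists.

C

Check whether one of Firm B's strategies beats all alternatives regardless of what the opponent does.
C strictly dominates: vs A: 18 > each of {9, 16}; vs B: 17 > each of {11, 8}; vs C: 20 > each of {12, 10}.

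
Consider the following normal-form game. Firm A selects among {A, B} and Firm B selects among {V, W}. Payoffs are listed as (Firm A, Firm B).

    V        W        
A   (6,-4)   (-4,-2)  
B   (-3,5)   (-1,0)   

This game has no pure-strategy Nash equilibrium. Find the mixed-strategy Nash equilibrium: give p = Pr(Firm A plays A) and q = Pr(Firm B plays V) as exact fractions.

Each player's mixing probability is pinned down by making the *other* player indifferent.
Firm B indifferent between V and W: p·(-4) + (1−p)·5 = p·(-2) + (1−p)·0 ⟹ 5 + (-9)p = 0 + (-2)p ⟹ p = 5/7.
Firm A indifferent between A and B: q·6 + (1−q)·(-4) = q·(-3) + (1−q)·(-1) ⟹ (-4) + 10q = (-1) + (-2)q ⟹ q = 1/4.

p = 5/7, q = 1/4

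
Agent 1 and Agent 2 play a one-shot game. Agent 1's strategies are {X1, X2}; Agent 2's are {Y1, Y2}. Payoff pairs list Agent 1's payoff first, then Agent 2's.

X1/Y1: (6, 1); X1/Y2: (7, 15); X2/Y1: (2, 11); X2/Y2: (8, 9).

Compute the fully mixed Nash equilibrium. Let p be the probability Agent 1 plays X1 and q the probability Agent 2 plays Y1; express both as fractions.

p = 1/8, q = 1/5

Each player's mixing probability is pinned down by making the *other* player indifferent.
Agent 2 indifferent between Y1 and Y2: p·1 + (1−p)·11 = p·15 + (1−p)·9 ⟹ 11 + (-10)p = 9 + 6p ⟹ p = 1/8.
Agent 1 indifferent between X1 and X2: q·6 + (1−q)·7 = q·2 + (1−q)·8 ⟹ 7 + (-1)q = 8 + (-6)q ⟹ q = 1/5.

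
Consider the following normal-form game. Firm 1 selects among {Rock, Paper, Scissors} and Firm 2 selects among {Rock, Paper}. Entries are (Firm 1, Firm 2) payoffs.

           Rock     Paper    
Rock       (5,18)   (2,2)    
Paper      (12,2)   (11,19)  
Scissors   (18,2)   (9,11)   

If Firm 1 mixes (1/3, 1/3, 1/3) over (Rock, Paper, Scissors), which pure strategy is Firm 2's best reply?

Firm 2's best reply maximizes expected payoff against the mix.
Rock: (1/3)·18 + (1/3)·2 + (1/3)·2 = 22/3
Paper: (1/3)·2 + (1/3)·19 + (1/3)·11 = 32/3
Highest expected payoff is 32/3, from Paper.

Paper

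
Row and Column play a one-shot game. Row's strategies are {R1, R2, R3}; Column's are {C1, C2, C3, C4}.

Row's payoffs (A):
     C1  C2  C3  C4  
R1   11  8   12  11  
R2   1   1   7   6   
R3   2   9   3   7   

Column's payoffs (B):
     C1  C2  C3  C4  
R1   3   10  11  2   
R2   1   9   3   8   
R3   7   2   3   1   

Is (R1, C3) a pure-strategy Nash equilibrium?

Yes

Holding Column at C3: Row gets 12 from R1, versus 7 from R2, 3 from R3. No profitable deviation for Row.
Holding Row at R1: Column gets 11 from C3, versus 3 from C1, 10 from C2, 2 from C4. No profitable deviation for Column either.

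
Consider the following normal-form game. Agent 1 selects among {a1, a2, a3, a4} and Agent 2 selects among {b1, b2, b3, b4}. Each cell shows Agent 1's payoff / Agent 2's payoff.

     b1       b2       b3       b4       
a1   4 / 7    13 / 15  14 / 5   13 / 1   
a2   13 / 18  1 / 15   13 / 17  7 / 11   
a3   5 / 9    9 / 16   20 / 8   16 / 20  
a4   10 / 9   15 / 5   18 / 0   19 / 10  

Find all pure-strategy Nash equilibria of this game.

(a2, b1) and (a4, b4)

A profile is a Nash equilibrium when each player is best-responding to the other.
Agent 1's best responses — vs b1: a2 (payoff 13); vs b2: a4 (payoff 15); vs b3: a3 (payoff 20); vs b4: a4 (payoff 19).
Agent 2's best responses — vs a1: b2 (payoff 15); vs a2: b1 (payoff 18); vs a3: b4 (payoff 20); vs a4: b4 (payoff 10).
Mutual best responses occur at (a2, b1) and (a4, b4); at each, neither player gains by switching.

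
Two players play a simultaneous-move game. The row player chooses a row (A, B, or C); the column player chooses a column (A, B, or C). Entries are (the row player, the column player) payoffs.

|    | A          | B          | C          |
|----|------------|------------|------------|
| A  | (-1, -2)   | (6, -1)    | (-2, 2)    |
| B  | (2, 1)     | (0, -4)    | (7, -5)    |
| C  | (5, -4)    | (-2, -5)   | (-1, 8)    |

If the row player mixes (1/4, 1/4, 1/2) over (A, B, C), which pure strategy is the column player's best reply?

Compute the column player's expected payoff from each pure strategy against the given mix.
A: (1/4)·(-2) + (1/4)·1 + (1/2)·(-4) = -9/4
B: (1/4)·(-1) + (1/4)·(-4) + (1/2)·(-5) = -15/4
C: (1/4)·2 + (1/4)·(-5) + (1/2)·8 = 13/4
Highest expected payoff is 13/4, from C.

C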